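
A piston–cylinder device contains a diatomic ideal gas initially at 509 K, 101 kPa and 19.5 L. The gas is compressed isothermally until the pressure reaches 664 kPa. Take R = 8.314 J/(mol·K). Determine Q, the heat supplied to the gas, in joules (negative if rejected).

n = P₁V₁/(RT₁) = 101×19.5/(8.314×509) = 0.465 mol.
Isothermal: T stays 509 K; PV = const ⇒ V₂ = 2.97 L, P₂ = 664 kPa.
ΔU = 0 (ideal gas, T constant).
W = nRT ln(V₂/V₁) = 0.465×8.314×509×ln(0.152) = -3710 J.
Q = ΔU + W = -3710 J.

-3710 J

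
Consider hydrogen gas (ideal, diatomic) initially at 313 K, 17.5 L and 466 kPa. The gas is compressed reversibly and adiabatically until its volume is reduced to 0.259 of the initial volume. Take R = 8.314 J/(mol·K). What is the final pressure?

Adiabatic: TV^(γ−1) = const ⇒ T₂ = 313×(3.86)^0.400 = 537 K; PV^γ = const ⇒ P₂ = 3090 kPa.

3090 kPa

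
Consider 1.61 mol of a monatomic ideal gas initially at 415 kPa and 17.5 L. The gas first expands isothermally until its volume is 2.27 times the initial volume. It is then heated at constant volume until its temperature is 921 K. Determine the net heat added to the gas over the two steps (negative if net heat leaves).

13600 J

T₁ = P₁V₁/(nR) = 415×17.5/(1.61×8.314) = 543 K.
Step 1 — Isothermal: T stays 543 K; PV = const ⇒ V₂ = 39.7 L, P₂ = 183 kPa.
ΔU = 0 (ideal gas, T constant).
W = nRT ln(V₂/V₁) = 1.61×8.314×543×ln(2.27) = 5950 J.
Q = ΔU + W = 5950 J.
State after step 1: P = 183 kPa, V = 39.7 L, T = 543 K.
Step 2 — Isochoric: V stays 39.7 L; P/T = const ⇒ T₂ = 921 K, P₂ = 310 kPa.
W = 0 (no volume change).
ΔU = nCvΔT = 1.61×12.5×(921−543) = 7600 J.
Q = ΔU = 7600 J.
Net over both steps: W = 5950 J, Q = 13600 J, ΔU = 7600 J.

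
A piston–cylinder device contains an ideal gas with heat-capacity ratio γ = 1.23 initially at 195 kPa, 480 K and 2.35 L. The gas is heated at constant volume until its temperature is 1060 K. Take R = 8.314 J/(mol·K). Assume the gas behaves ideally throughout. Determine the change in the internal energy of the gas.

2410 J

n = P₁V₁/(RT₁) = 195×2.35/(8.314×480) = 0.115 mol.
Isochoric: V stays 2.35 L; P/T = const ⇒ T₂ = 1060 K, P₂ = 431 kPa.
For an ideal gas ΔU = nCvΔT with Cv = R/(γ−1) = 36.1 J/(mol·K).
ΔU = 0.115×36.1×(1060−480) = 2410 J.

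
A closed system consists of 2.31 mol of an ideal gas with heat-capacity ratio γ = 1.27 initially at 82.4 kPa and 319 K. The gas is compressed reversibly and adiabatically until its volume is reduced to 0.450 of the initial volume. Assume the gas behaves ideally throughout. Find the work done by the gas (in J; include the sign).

V₁ = nRT₁/P₁ = 2.31×8.314×319/82.4 = 74.4 L.
Adiabatic: TV^(γ−1) = const ⇒ T₂ = 319×(2.22)^0.270 = 396 K; PV^γ = const ⇒ P₂ = 227 kPa.
ΔU = nCvΔT = 2.31×30.8×(396−319) = 5460 J.
Q = 0 for an adiabatic process, so W = −ΔU = -5460 J.

-5460 J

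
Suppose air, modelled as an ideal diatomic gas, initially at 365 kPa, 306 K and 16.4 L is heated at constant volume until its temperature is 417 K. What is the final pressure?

Isochoric: V stays 16.4 L; P/T = const ⇒ T₂ = 417 K, P₂ = 497 kPa.

497 kPa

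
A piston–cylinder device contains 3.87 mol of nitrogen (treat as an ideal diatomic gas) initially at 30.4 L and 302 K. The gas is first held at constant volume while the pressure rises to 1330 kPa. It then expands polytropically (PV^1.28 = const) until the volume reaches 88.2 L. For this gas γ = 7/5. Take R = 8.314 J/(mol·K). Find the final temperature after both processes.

933 K

P₁ = nRT₁/V₁ = 3.87×8.314×302/30.4 = 320 kPa.
Step 1 — Isochoric: V stays 30.4 L; P/T = const ⇒ T₂ = 1260 K, P₂ = 1330 kPa.
W = 0 (no volume change).
ΔU = nCvΔT = 3.87×20.8×(1260−302) = 76800 J.
Q = ΔU = 76800 J.
State after step 1: P = 1330 kPa, V = 30.4 L, T = 1260 K.
Step 2 — Polytropic n=1.28: T₂ = T₁(V₁/V₂)^(n−1) = 1260×(0.345)^0.28 = 933 K; P₂ = P₁(V₁/V₂)^n = 340 kPa.
W = (P₁V₁−P₂V₂)/(n−1) = (1330×30.4−340×88.2)/0.28 = 37200 J.
ΔU = nCvΔT = 3.87×20.8×(933−1260) = -26100 J.
Q = ΔU + W = 11200 J.
Net over both steps: W = 37200 J, Q = 88000 J, ΔU = 50700 J.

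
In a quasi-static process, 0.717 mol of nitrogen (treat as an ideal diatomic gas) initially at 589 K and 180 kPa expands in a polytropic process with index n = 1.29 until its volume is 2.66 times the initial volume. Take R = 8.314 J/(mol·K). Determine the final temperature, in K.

444 K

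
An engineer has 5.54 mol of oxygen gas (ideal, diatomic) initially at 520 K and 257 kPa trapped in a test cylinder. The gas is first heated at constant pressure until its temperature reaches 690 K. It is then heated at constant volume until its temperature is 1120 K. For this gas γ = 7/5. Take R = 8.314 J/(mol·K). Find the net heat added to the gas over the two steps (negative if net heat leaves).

V₁ = nRT₁/P₁ = 5.54×8.314×520/257 = 93.2 L.
Step 1 — Isobaric: P stays 257 kPa; V/T = const ⇒ T₂ = 690 K, V₂ = 124 L.
W = PΔV = 257×(124−93.2) kPa·L = 7830 J.
ΔU = nCvΔT = 5.54×20.8×(690−520) = 19600 J.
Q = ΔU + W = nCpΔT = 27400 J.
State after step 1: P = 257 kPa, V = 124 L, T = 690 K.
Step 2 — Isochoric: V stays 124 L; P/T = const ⇒ T₂ = 1120 K, P₂ = 417 kPa.
W = 0 (no volume change).
ΔU = nCvΔT = 5.54×20.8×(1120−690) = 49500 J.
Q = ΔU = 49500 J.
Net over both steps: W = 7830 J, Q = 76900 J, ΔU = 69100 J.

76900 J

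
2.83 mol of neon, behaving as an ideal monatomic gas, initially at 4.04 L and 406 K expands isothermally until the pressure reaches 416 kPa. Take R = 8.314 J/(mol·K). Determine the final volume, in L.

P₁ = nRT₁/V₁ = 2.83×8.314×406/4.04 = 2360 kPa.
Isothermal: T stays 406 K; PV = const ⇒ V₂ = 23.0 L, P₂ = 416 kPa.

23.0 L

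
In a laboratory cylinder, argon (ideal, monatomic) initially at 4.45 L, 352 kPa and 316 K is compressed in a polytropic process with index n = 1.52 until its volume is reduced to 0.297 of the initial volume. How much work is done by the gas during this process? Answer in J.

-2650 J

n = P₁V₁/(RT₁) = 352×4.45/(8.314×316) = 0.596 mol.
Polytropic n=1.52: T₂ = T₁(V₁/V₂)^(n−1) = 316×(3.37)^0.52 = 594 K; P₂ = P₁(V₁/V₂)^n = 2230 kPa.
W = (P₁V₁−P₂V₂)/(n−1) = (352×4.45−2230×1.32)/0.52 = -2650 J.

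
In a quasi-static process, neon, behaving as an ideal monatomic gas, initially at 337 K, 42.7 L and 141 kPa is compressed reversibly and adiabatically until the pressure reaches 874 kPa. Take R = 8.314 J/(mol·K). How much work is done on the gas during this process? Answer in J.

n = P₁V₁/(RT₁) = 141×42.7/(8.314×337) = 2.15 mol.
Adiabatic: T₂/T₁ = (P₂/P₁)^((γ−1)/γ) ⇒ T₂ = 337×(6.20)^0.400 = 699 K; V₂ = 14.3 L.
ΔU = nCvΔT = 2.15×12.5×(699−337) = 9700 J.
Q = 0 for an adiabatic process, so W = −ΔU = -9700 J.
Work done on the gas = −W_by = 9700 J.

9700 J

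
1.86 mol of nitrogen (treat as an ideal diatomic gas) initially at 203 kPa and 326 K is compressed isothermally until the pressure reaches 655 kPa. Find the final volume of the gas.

V₁ = nRT₁/P₁ = 1.86×8.314×326/203 = 24.8 L.
Isothermal: T stays 326 K; PV = const ⇒ V₂ = 7.70 L, P₂ = 655 kPa.

7.70 L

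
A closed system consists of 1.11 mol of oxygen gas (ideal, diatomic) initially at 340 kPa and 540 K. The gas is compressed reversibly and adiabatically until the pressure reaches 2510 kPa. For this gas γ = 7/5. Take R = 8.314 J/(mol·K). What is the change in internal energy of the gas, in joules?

9600 J

V₁ = nRT₁/P₁ = 1.11×8.314×540/340 = 14.7 L.
Adiabatic: T₂/T₁ = (P₂/P₁)^((γ−1)/γ) ⇒ T₂ = 540×(7.38)^0.286 = 956 K; V₂ = 3.51 L.
For an ideal gas ΔU = nCvΔT with Cv = (5/2)R = 20.8 J/(mol·K).
ΔU = 1.11×20.8×(956−540) = 9600 J.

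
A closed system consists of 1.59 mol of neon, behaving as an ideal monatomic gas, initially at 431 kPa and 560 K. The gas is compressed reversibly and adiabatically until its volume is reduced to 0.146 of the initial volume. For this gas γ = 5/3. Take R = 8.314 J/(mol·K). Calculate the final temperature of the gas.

V₁ = nRT₁/P₁ = 1.59×8.314×560/431 = 17.2 L.
Adiabatic: TV^(γ−1) = const ⇒ T₂ = 560×(6.85)^0.667 = 2020 K; PV^γ = const ⇒ P₂ = 10600 kPa.

2020 K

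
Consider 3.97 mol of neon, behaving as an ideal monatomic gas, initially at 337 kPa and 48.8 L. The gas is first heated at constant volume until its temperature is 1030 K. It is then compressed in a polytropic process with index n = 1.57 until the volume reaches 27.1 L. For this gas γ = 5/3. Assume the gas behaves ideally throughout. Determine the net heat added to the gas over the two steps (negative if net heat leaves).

22900 J

T₁ = P₁V₁/(nR) = 337×48.8/(3.97×8.314) = 498 K.
Step 1 — Isochoric: V stays 48.8 L; P/T = const ⇒ T₂ = 1030 K, P₂ = 697 kPa.
W = 0 (no volume change).
ΔU = nCvΔT = 3.97×12.5×(1030−498) = 26300 J.
Q = ΔU = 26300 J.
State after step 1: P = 697 kPa, V = 48.8 L, T = 1030 K.
Step 2 — Polytropic n=1.57: T₂ = T₁(V₁/V₂)^(n−1) = 1030×(1.80)^0.57 = 1440 K; P₂ = P₁(V₁/V₂)^n = 1750 kPa.
W = (P₁V₁−P₂V₂)/(n−1) = (697×48.8−1750×27.1)/0.57 = -23800 J.
ΔU = nCvΔT = 3.97×12.5×(1440−1030) = 20300 J.
Q = ΔU + W = -3440 J.
Net over both steps: W = -23800 J, Q = 22900 J, ΔU = 46600 J.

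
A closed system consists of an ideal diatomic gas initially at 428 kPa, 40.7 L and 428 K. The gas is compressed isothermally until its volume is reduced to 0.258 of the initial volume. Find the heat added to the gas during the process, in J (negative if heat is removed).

-23600 J

n = P₁V₁/(RT₁) = 428×40.7/(8.314×428) = 4.90 mol.
Isothermal: T stays 428 K; PV = const ⇒ V₂ = 10.5 L, P₂ = 1660 kPa.
ΔU = 0 (ideal gas, T constant).
W = nRT ln(V₂/V₁) = 4.90×8.314×428×ln(0.258) = -23600 J.
Q = ΔU + W = -23600 J.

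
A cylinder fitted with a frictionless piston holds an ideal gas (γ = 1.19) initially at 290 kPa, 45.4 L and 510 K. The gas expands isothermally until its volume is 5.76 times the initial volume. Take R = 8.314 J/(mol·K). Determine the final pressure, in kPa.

50.3 kPa

Isothermal: T stays 510 K; PV = const ⇒ V₂ = 262 L, P₂ = 50.3 kPa.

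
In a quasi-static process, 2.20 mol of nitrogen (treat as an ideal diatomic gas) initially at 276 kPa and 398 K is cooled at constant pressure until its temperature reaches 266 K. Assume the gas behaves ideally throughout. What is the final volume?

17.6 L

V₁ = nRT₁/P₁ = 2.20×8.314×398/276 = 26.4 L.
Isobaric: P stays 276 kPa; V/T = const ⇒ T₂ = 266 K, V₂ = 17.6 L.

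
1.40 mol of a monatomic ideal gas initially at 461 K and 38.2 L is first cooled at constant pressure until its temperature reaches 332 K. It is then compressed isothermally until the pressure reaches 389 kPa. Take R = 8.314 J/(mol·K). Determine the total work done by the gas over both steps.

P₁ = nRT₁/V₁ = 1.40×8.314×461/38.2 = 140 kPa.
Step 1 — Isobaric: P stays 140 kPa; V/T = const ⇒ T₂ = 332 K, V₂ = 27.5 L.
W = PΔV = 140×(27.5−38.2) kPa·L = -1500 J.
ΔU = nCvΔT = 1.40×12.5×(332−461) = -2250 J.
Q = ΔU + W = nCpΔT = -3750 J.
State after step 1: P = 140 kPa, V = 27.5 L, T = 332 K.
Step 2 — Isothermal: T stays 332 K; PV = const ⇒ V₂ = 9.93 L, P₂ = 389 kPa.
ΔU = 0 (ideal gas, T constant).
W = nRT ln(V₂/V₁) = 1.40×8.314×332×ln(0.361) = -3940 J.
Q = ΔU + W = -3940 J.
Net over both steps: W = -5440 J, Q = -7690 J, ΔU = -2250 J.

-5440 J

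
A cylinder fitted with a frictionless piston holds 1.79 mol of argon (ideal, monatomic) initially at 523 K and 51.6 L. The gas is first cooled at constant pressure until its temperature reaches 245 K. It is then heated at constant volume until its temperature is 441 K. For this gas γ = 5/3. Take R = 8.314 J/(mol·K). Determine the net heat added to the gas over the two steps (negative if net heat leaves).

P₁ = nRT₁/V₁ = 1.79×8.314×523/51.6 = 151 kPa.
Step 1 — Isobaric: P stays 151 kPa; V/T = const ⇒ T₂ = 245 K, V₂ = 24.2 L.
W = PΔV = 151×(24.2−51.6) kPa·L = -4140 J.
ΔU = nCvΔT = 1.79×12.5×(245−523) = -6210 J.
Q = ΔU + W = nCpΔT = -10300 J.
State after step 1: P = 151 kPa, V = 24.2 L, T = 245 K.
Step 2 — Isochoric: V stays 24.2 L; P/T = const ⇒ T₂ = 441 K, P₂ = 272 kPa.
W = 0 (no volume change).
ΔU = nCvΔT = 1.79×12.5×(441−245) = 4380 J.
Q = ΔU = 4380 J.
Net over both steps: W = -4140 J, Q = -5970 J, ΔU = -1830 J.

-5970 J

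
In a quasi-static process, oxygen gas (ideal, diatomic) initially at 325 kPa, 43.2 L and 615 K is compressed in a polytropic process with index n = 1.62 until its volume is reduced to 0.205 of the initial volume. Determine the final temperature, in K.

Polytropic n=1.62: T₂ = T₁(V₁/V₂)^(n−1) = 615×(4.88)^0.62 = 1640 K; P₂ = P₁(V₁/V₂)^n = 4230 kPa.

1640 K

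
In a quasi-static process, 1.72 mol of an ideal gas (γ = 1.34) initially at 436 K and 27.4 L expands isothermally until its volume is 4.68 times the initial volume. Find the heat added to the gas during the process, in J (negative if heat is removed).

9620 J

P₁ = nRT₁/V₁ = 1.72×8.314×436/27.4 = 228 kPa.
Isothermal: T stays 436 K; PV = const ⇒ V₂ = 128 L, P₂ = 48.6 kPa.
ΔU = 0 (ideal gas, T constant).
W = nRT ln(V₂/V₁) = 1.72×8.314×436×ln(4.68) = 9620 J.
Q = ΔU + W = 9620 J.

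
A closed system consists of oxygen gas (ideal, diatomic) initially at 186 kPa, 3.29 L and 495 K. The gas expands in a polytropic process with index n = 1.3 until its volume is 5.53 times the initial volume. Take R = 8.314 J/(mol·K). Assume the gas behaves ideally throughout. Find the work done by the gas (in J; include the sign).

n = P₁V₁/(RT₁) = 186×3.29/(8.314×495) = 0.149 mol.
Polytropic n=1.3: T₂ = T₁(V₁/V₂)^(n−1) = 495×(0.181)^0.30 = 296 K; P₂ = P₁(V₁/V₂)^n = 20.1 kPa.
W = (P₁V₁−P₂V₂)/(n−1) = (186×3.29−20.1×18.2)/0.30 = 819 J.

819 J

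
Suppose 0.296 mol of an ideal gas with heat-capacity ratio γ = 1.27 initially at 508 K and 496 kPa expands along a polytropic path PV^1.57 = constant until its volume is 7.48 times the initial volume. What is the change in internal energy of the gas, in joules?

V₁ = nRT₁/P₁ = 0.296×8.314×508/496 = 2.52 L.
Polytropic n=1.57: T₂ = T₁(V₁/V₂)^(n−1) = 508×(0.134)^0.57 = 161 K; P₂ = P₁(V₁/V₂)^n = 21.1 kPa.
For an ideal gas ΔU = nCvΔT with Cv = R/(γ−1) = 30.8 J/(mol·K).
ΔU = 0.296×30.8×(161−508) = -3160 J.

-3160 J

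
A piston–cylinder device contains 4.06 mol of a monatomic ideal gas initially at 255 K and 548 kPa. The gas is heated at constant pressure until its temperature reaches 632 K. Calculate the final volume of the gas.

V₁ = nRT₁/P₁ = 4.06×8.314×255/548 = 15.7 L.
Isobaric: P stays 548 kPa; V/T = const ⇒ T₂ = 632 K, V₂ = 38.9 L.

38.9 L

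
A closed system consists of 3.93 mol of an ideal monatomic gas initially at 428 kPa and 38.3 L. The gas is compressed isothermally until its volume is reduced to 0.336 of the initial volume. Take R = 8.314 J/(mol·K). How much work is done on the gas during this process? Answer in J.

17900 J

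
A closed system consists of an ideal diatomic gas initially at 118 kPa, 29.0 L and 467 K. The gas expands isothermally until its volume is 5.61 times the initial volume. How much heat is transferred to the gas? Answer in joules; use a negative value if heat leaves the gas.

5900 J

n = P₁V₁/(RT₁) = 118×29.0/(8.314×467) = 0.881 mol.
Isothermal: T stays 467 K; PV = const ⇒ V₂ = 163 L, P₂ = 21.0 kPa.
ΔU = 0 (ideal gas, T constant).
W = nRT ln(V₂/V₁) = 0.881×8.314×467×ln(5.61) = 5900 J.
Q = ΔU + W = 5900 J.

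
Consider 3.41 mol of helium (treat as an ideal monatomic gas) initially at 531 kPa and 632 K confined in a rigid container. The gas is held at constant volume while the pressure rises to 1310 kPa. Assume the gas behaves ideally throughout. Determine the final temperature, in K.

V₁ = nRT₁/P₁ = 3.41×8.314×632/531 = 33.7 L.
Isochoric: V stays 33.7 L; P/T = const ⇒ T₂ = 1560 K, P₂ = 1310 kPa.

1560 K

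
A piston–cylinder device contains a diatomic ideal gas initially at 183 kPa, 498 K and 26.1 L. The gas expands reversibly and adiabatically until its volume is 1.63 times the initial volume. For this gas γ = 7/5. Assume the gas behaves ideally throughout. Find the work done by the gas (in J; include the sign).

2120 J

n = P₁V₁/(RT₁) = 183×26.1/(8.314×498) = 1.15 mol.
Adiabatic: TV^(γ−1) = const ⇒ T₂ = 498×(0.613)^0.400 = 410 K; PV^γ = const ⇒ P₂ = 92.3 kPa.
ΔU = nCvΔT = 1.15×20.8×(410−498) = -2120 J.
Q = 0 for an adiabatic process, so W = −ΔU = 2120 J.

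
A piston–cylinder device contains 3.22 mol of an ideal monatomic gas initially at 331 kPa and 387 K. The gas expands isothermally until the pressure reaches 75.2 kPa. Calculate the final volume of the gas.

V₁ = nRT₁/P₁ = 3.22×8.314×387/331 = 31.3 L.
Isothermal: T stays 387 K; PV = const ⇒ V₂ = 138 L, P₂ = 75.2 kPa.

138 L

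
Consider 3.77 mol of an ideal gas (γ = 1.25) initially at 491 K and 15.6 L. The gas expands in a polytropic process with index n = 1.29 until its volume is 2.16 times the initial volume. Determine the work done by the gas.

10600 J

P₁ = nRT₁/V₁ = 3.77×8.314×491/15.6 = 987 kPa.
Polytropic n=1.29: T₂ = T₁(V₁/V₂)^(n−1) = 491×(0.463)^0.29 = 393 K; P₂ = P₁(V₁/V₂)^n = 365 kPa.
W = (P₁V₁−P₂V₂)/(n−1) = (987×15.6−365×33.7)/0.29 = 10600 J.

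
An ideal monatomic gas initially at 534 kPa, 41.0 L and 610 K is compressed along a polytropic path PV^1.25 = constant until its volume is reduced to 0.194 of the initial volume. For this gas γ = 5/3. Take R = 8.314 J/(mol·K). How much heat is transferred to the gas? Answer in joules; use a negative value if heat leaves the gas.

-27700 J

n = P₁V₁/(RT₁) = 534×41.0/(8.314×610) = 4.32 mol.
Polytropic n=1.25: T₂ = T₁(V₁/V₂)^(n−1) = 610×(5.15)^0.25 = 919 K; P₂ = P₁(V₁/V₂)^n = 4150 kPa.
W = (P₁V₁−P₂V₂)/(n−1) = (534×41.0−4150×7.95)/0.25 = -44400 J.
ΔU = nCvΔT = 4.32×12.5×(919−610) = 16600 J.
Q = ΔU + W = -27700 J.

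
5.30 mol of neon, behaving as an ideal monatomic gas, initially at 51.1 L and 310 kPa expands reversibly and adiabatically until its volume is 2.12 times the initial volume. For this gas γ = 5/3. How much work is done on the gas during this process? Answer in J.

T₁ = P₁V₁/(nR) = 310×51.1/(5.30×8.314) = 359 K.
Adiabatic: TV^(γ−1) = const ⇒ T₂ = 359×(0.472)^0.667 = 218 K; PV^γ = const ⇒ P₂ = 88.6 kPa.
ΔU = nCvΔT = 5.30×12.5×(218−359) = -9360 J.
Q = 0 for an adiabatic process, so W = −ΔU = 9360 J.
Work done on the gas = −W_by = -9360 J.

-9360 J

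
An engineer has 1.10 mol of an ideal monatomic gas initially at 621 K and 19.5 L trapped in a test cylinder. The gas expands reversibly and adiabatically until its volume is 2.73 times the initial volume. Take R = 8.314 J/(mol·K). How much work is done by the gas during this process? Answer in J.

P₁ = nRT₁/V₁ = 1.10×8.314×621/19.5 = 291 kPa.
Adiabatic: TV^(γ−1) = const ⇒ T₂ = 621×(0.366)^0.667 = 318 K; PV^γ = const ⇒ P₂ = 54.6 kPa.
ΔU = nCvΔT = 1.10×12.5×(318−621) = -4160 J.
Q = 0 for an adiabatic process, so W = −ΔU = 4160 J.

4160 J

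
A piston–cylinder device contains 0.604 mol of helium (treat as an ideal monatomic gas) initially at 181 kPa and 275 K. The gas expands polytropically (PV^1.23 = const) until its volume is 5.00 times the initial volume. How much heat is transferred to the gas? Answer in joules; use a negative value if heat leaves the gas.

1220 J

V₁ = nRT₁/P₁ = 0.604×8.314×275/181 = 7.63 L.
Polytropic n=1.23: T₂ = T₁(V₁/V₂)^(n−1) = 275×(0.200)^0.23 = 190 K; P₂ = P₁(V₁/V₂)^n = 25.0 kPa.
W = (P₁V₁−P₂V₂)/(n−1) = (181×7.63−25.0×38.1)/0.23 = 1860 J.
ΔU = nCvΔT = 0.604×12.5×(190−275) = -641 J.
Q = ΔU + W = 1220 J.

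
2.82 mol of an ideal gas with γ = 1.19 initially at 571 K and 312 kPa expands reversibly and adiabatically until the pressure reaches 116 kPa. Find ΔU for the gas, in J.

V₁ = nRT₁/P₁ = 2.82×8.314×571/312 = 42.9 L.
Adiabatic: T₂/T₁ = (P₂/P₁)^((γ−1)/γ) ⇒ T₂ = 571×(0.372)^0.160 = 488 K; V₂ = 98.5 L.
For an ideal gas ΔU = nCvΔT with Cv = R/(γ−1) = 43.8 J/(mol·K).
ΔU = 2.82×43.8×(488−571) = -10300 J.

-10300 J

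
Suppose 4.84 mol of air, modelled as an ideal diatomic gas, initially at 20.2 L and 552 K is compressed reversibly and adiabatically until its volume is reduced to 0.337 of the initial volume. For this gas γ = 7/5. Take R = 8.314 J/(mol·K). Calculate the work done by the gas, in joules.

-30300 J

P₁ = nRT₁/V₁ = 4.84×8.314×552/20.2 = 1100 kPa.
Adiabatic: TV^(γ−1) = const ⇒ T₂ = 552×(2.97)^0.400 = 853 K; PV^γ = const ⇒ P₂ = 5040 kPa.
ΔU = nCvΔT = 4.84×20.8×(853−552) = 30300 J.
Q = 0 for an adiabatic process, so W = −ΔU = -30300 J.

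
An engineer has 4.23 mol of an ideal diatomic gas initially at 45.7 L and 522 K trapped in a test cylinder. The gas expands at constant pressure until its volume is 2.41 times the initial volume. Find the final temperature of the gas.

1260 K

P₁ = nRT₁/V₁ = 4.23×8.314×522/45.7 = 402 kPa.
Isobaric: P stays 402 kPa; V/T = const ⇒ T₂ = 1260 K, V₂ = 110 L.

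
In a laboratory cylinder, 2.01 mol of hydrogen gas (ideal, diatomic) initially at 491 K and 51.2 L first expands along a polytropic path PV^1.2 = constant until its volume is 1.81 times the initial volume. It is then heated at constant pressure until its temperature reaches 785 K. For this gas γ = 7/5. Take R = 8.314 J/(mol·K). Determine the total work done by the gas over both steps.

10400 J

P₁ = nRT₁/V₁ = 2.01×8.314×491/51.2 = 160 kPa.
Step 1 — Polytropic n=1.2: T₂ = T₁(V₁/V₂)^(n−1) = 491×(0.552)^0.20 = 436 K; P₂ = P₁(V₁/V₂)^n = 78.6 kPa.
W = (P₁V₁−P₂V₂)/(n−1) = (160×51.2−78.6×92.7)/0.20 = 4590 J.
ΔU = nCvΔT = 2.01×20.8×(436−491) = -2300 J.
Q = ΔU + W = 2300 J.
State after step 1: P = 78.6 kPa, V = 92.7 L, T = 436 K.
Step 2 — Isobaric: P stays 78.6 kPa; V/T = const ⇒ T₂ = 785 K, V₂ = 167 L.
W = PΔV = 78.6×(167−92.7) kPa·L = 5830 J.
ΔU = nCvΔT = 2.01×20.8×(785−436) = 14600 J.
Q = ΔU + W = nCpΔT = 20400 J.
Net over both steps: W = 10400 J, Q = 22700 J, ΔU = 12300 J.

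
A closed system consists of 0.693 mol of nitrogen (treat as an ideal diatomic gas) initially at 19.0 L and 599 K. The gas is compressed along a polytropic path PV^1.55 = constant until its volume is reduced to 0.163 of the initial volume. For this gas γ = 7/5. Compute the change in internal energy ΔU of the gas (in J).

14800 J

P₁ = nRT₁/V₁ = 0.693×8.314×599/19.0 = 182 kPa.
Polytropic n=1.55: T₂ = T₁(V₁/V₂)^(n−1) = 599×(6.13)^0.55 = 1620 K; P₂ = P₁(V₁/V₂)^n = 3020 kPa.
For an ideal gas ΔU = nCvΔT with Cv = (5/2)R = 20.8 J/(mol·K).
ΔU = 0.693×20.8×(1620−599) = 14800 J.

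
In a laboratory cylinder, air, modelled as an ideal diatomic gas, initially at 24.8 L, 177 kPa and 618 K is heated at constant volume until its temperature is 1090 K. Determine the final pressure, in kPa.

312 kPa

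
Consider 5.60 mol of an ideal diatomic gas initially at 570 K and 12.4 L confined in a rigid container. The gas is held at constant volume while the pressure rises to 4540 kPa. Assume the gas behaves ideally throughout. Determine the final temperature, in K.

1210 K

P₁ = nRT₁/V₁ = 5.60×8.314×570/12.4 = 2140 kPa.
Isochoric: V stays 12.4 L; P/T = const ⇒ T₂ = 1210 K, P₂ = 4540 kPa.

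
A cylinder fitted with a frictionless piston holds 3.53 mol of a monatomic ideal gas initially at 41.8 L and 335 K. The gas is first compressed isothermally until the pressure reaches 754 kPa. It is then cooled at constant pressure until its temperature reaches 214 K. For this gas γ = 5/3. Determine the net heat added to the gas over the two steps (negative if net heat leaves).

-20300 J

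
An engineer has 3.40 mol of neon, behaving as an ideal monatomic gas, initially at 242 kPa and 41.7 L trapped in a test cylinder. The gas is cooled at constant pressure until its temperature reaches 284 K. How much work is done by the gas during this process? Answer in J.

T₁ = P₁V₁/(nR) = 242×41.7/(3.40×8.314) = 357 K.
Isobaric: P stays 242 kPa; V/T = const ⇒ T₂ = 284 K, V₂ = 33.2 L.
W = PΔV = 242×(33.2−41.7) kPa·L = -2060 J.

-2060 J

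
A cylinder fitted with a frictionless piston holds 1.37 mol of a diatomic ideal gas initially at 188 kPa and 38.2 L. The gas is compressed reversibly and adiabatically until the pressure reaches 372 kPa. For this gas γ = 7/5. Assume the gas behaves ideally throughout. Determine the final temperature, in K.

766 K

T₁ = P₁V₁/(nR) = 188×38.2/(1.37×8.314) = 631 K.
Adiabatic: T₂/T₁ = (P₂/P₁)^((γ−1)/γ) ⇒ T₂ = 631×(1.98)^0.286 = 766 K; V₂ = 23.5 L.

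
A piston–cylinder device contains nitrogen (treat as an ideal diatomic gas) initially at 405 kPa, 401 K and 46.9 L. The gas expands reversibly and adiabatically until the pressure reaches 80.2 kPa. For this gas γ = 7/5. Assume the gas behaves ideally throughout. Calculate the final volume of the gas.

Adiabatic: T₂/T₁ = (P₂/P₁)^((γ−1)/γ) ⇒ T₂ = 401×(0.198)^0.286 = 252 K; V₂ = 149 L.

149 L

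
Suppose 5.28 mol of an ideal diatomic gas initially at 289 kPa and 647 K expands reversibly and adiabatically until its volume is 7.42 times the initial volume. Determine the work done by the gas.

39200 J

V₁ = nRT₁/P₁ = 5.28×8.314×647/289 = 98.3 L.
Adiabatic: TV^(γ−1) = const ⇒ T₂ = 647×(0.135)^0.400 = 290 K; PV^γ = const ⇒ P₂ = 17.5 kPa.
ΔU = nCvΔT = 5.28×20.8×(290−647) = -39200 J.
Q = 0 for an adiabatic process, so W = −ΔU = 39200 J.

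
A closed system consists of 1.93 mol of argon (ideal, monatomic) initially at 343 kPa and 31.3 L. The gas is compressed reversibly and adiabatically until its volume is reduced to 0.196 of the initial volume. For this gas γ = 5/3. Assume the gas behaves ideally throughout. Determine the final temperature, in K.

T₁ = P₁V₁/(nR) = 343×31.3/(1.93×8.314) = 669 K.
Adiabatic: TV^(γ−1) = const ⇒ T₂ = 669×(5.10)^0.667 = 1980 K; PV^γ = const ⇒ P₂ = 5190 kPa.

1980 K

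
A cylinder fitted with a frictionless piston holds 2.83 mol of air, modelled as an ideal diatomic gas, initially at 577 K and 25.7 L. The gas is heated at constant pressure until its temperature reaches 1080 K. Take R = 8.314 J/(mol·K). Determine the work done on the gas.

P₁ = nRT₁/V₁ = 2.83×8.314×577/25.7 = 528 kPa.
Isobaric: P stays 528 kPa; V/T = const ⇒ T₂ = 1080 K, V₂ = 48.1 L.
W = PΔV = 528×(48.1−25.7) kPa·L = 11800 J.
Work done on the gas = −W_by = -11800 J.

-11800 J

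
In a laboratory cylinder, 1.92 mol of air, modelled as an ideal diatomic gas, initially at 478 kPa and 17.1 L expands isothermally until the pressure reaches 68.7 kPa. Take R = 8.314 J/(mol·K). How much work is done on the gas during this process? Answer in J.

-15900 J

T₁ = P₁V₁/(nR) = 478×17.1/(1.92×8.314) = 512 K.
Isothermal: T stays 512 K; PV = const ⇒ V₂ = 119 L, P₂ = 68.7 kPa.
W = nRT ln(V₂/V₁) = 1.92×8.314×512×ln(6.96) = 15900 J.
Work done on the gas = −W_by = -15900 J.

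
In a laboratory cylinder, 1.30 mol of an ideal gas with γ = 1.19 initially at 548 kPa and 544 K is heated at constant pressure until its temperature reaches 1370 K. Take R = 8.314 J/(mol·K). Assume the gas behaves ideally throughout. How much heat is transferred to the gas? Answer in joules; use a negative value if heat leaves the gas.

55900 J

V₁ = nRT₁/P₁ = 1.30×8.314×544/548 = 10.7 L.
Isobaric: P stays 548 kPa; V/T = const ⇒ T₂ = 1370 K, V₂ = 27.0 L.
W = PΔV = 548×(27.0−10.7) kPa·L = 8930 J.
ΔU = nCvΔT = 1.30×43.8×(1370−544) = 47000 J.
Q = ΔU + W = nCpΔT = 55900 J.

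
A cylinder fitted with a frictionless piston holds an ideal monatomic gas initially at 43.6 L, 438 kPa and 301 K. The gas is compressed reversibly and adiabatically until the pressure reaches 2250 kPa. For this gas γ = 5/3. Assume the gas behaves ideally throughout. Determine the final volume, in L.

Adiabatic: T₂/T₁ = (P₂/P₁)^((γ−1)/γ) ⇒ T₂ = 301×(5.14)^0.400 = 579 K; V₂ = 16.3 L.

16.3 L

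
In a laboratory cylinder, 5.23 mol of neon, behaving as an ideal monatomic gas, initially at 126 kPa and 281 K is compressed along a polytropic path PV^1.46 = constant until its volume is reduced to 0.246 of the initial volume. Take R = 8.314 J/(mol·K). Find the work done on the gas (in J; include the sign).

24100 J

V₁ = nRT₁/P₁ = 5.23×8.314×281/126 = 97.0 L.
Polytropic n=1.46: T₂ = T₁(V₁/V₂)^(n−1) = 281×(4.07)^0.46 = 536 K; P₂ = P₁(V₁/V₂)^n = 976 kPa.
W = (P₁V₁−P₂V₂)/(n−1) = (126×97.0−976×23.9)/0.46 = -24100 J.
Work done on the gas = −W_by = 24100 J.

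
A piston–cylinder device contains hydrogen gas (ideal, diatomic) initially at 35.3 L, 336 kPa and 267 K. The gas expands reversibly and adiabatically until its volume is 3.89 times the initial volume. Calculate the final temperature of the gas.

Adiabatic: TV^(γ−1) = const ⇒ T₂ = 267×(0.257)^0.400 = 155 K; PV^γ = const ⇒ P₂ = 50.2 kPa.

155 K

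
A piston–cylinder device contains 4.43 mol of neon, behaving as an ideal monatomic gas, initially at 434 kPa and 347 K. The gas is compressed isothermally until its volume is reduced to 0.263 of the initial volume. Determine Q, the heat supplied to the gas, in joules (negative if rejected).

-17100 J

V₁ = nRT₁/P₁ = 4.43×8.314×347/434 = 29.4 L.
Isothermal: T stays 347 K; PV = const ⇒ V₂ = 7.74 L, P₂ = 1650 kPa.
ΔU = 0 (ideal gas, T constant).
W = nRT ln(V₂/V₁) = 4.43×8.314×347×ln(0.263) = -17100 J.
Q = ΔU + W = -17100 J.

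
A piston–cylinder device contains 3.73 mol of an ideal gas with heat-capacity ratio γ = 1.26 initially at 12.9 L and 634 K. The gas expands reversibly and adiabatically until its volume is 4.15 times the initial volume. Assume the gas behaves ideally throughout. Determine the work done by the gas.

P₁ = nRT₁/V₁ = 3.73×8.314×634/12.9 = 1520 kPa.
Adiabatic: TV^(γ−1) = const ⇒ T₂ = 634×(0.241)^0.260 = 438 K; PV^γ = const ⇒ P₂ = 254 kPa.
ΔU = nCvΔT = 3.73×32.0×(438−634) = -23400 J.
Q = 0 for an adiabatic process, so W = −ΔU = 23400 J.

23400 J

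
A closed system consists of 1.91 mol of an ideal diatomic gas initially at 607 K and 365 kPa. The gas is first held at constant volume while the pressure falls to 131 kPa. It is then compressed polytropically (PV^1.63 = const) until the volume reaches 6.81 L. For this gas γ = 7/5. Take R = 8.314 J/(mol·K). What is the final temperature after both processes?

512 K

V₁ = nRT₁/P₁ = 1.91×8.314×607/365 = 26.4 L.
Step 1 — Isochoric: V stays 26.4 L; P/T = const ⇒ T₂ = 218 K, P₂ = 131 kPa.
W = 0 (no volume change).
ΔU = nCvΔT = 1.91×20.8×(218−607) = -15400 J.
Q = ΔU = -15400 J.
State after step 1: P = 131 kPa, V = 26.4 L, T = 218 K.
Step 2 — Polytropic n=1.63: T₂ = T₁(V₁/V₂)^(n−1) = 218×(3.88)^0.63 = 512 K; P₂ = P₁(V₁/V₂)^n = 1190 kPa.
W = (P₁V₁−P₂V₂)/(n−1) = (131×26.4−1190×6.81)/0.63 = -7410 J.
ΔU = nCvΔT = 1.91×20.8×(512−218) = 11700 J.
Q = ΔU + W = 4260 J.
Net over both steps: W = -7410 J, Q = -11200 J, ΔU = -3780 J.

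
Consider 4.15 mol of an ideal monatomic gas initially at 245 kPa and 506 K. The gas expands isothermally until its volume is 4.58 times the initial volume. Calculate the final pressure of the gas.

53.5 kPa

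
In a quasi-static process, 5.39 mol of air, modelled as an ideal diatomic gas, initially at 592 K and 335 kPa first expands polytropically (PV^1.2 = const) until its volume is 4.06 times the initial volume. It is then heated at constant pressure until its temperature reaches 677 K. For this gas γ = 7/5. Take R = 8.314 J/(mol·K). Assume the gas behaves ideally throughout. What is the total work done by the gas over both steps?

V₁ = nRT₁/P₁ = 5.39×8.314×592/335 = 79.2 L.
Step 1 — Polytropic n=1.2: T₂ = T₁(V₁/V₂)^(n−1) = 592×(0.246)^0.20 = 447 K; P₂ = P₁(V₁/V₂)^n = 62.3 kPa.
W = (P₁V₁−P₂V₂)/(n−1) = (335×79.2−62.3×322)/0.20 = 32400 J.
ΔU = nCvΔT = 5.39×20.8×(447−592) = -16200 J.
Q = ΔU + W = 16200 J.
State after step 1: P = 62.3 kPa, V = 322 L, T = 447 K.
Step 2 — Isobaric: P stays 62.3 kPa; V/T = const ⇒ T₂ = 677 K, V₂ = 487 L.
W = PΔV = 62.3×(487−322) kPa·L = 10300 J.
ΔU = nCvΔT = 5.39×20.8×(677−447) = 25700 J.
Q = ΔU + W = nCpΔT = 36000 J.
Net over both steps: W = 42700 J, Q = 52200 J, ΔU = 9520 J.

42700 J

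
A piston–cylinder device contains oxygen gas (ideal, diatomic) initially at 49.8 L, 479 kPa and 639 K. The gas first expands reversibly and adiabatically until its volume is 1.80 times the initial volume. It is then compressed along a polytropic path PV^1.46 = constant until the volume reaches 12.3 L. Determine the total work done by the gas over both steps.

n = P₁V₁/(RT₁) = 479×49.8/(8.314×639) = 4.49 mol.
Step 1 — Adiabatic: TV^(γ−1) = const ⇒ T₂ = 639×(0.556)^0.400 = 505 K; PV^γ = const ⇒ P₂ = 210 kPa.
ΔU = nCvΔT = 4.49×20.8×(505−639) = -12500 J.
Q = 0 for an adiabatic process, so W = −ΔU = 12500 J.
State after step 1: P = 210 kPa, V = 89.6 L, T = 505 K.
Step 2 — Polytropic n=1.46: T₂ = T₁(V₁/V₂)^(n−1) = 505×(7.29)^0.46 = 1260 K; P₂ = P₁(V₁/V₂)^n = 3820 kPa.
W = (P₁V₁−P₂V₂)/(n−1) = (210×89.6−3820×12.3)/0.46 = -61200 J.
ΔU = nCvΔT = 4.49×20.8×(1260−505) = 70400 J.
Q = ΔU + W = 9180 J.
Net over both steps: W = -48700 J, Q = 9180 J, ΔU = 57900 J.

-48700 J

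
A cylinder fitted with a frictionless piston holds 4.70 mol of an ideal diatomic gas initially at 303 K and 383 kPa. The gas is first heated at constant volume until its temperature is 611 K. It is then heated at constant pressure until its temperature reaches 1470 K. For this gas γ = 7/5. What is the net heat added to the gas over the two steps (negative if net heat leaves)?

V₁ = nRT₁/P₁ = 4.70×8.314×303/383 = 30.9 L.
Step 1 — Isochoric: V stays 30.9 L; P/T = const ⇒ T₂ = 611 K, P₂ = 772 kPa.
W = 0 (no volume change).
ΔU = nCvΔT = 4.70×20.8×(611−303) = 30100 J.
Q = ΔU = 30100 J.
State after step 1: P = 772 kPa, V = 30.9 L, T = 611 K.
Step 2 — Isobaric: P stays 772 kPa; V/T = const ⇒ T₂ = 1470 K, V₂ = 74.4 L.
W = PΔV = 772×(74.4−30.9) kPa·L = 33600 J.
ΔU = nCvΔT = 4.70×20.8×(1470−611) = 83900 J.
Q = ΔU + W = nCpΔT = 117000 J.
Net over both steps: W = 33600 J, Q = 148000 J, ΔU = 114000 J.

148000 J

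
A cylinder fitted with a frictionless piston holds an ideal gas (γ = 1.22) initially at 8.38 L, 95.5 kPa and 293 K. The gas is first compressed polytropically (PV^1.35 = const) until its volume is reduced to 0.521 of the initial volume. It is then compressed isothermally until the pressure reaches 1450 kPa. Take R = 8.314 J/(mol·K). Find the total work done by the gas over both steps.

-2440 J

n = P₁V₁/(RT₁) = 95.5×8.38/(8.314×293) = 0.329 mol.
Step 1 — Polytropic n=1.35: T₂ = T₁(V₁/V₂)^(n−1) = 293×(1.92)^0.35 = 368 K; P₂ = P₁(V₁/V₂)^n = 230 kPa.
W = (P₁V₁−P₂V₂)/(n−1) = (95.5×8.38−230×4.37)/0.35 = -586 J.
ΔU = nCvΔT = 0.329×37.8×(368−293) = 932 J.
Q = ΔU + W = 346 J.
State after step 1: P = 230 kPa, V = 4.37 L, T = 368 K.
Step 2 — Isothermal: T stays 368 K; PV = const ⇒ V₂ = 0.693 L, P₂ = 1450 kPa.
ΔU = 0 (ideal gas, T constant).
W = nRT ln(V₂/V₁) = 0.329×8.314×368×ln(0.159) = -1850 J.
Q = ΔU + W = -1850 J.
Net over both steps: W = -2440 J, Q = -1500 J, ΔU = 932 J.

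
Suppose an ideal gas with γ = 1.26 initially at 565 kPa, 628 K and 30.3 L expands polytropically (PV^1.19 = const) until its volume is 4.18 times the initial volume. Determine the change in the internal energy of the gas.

-15700 J

n = P₁V₁/(RT₁) = 565×30.3/(8.314×628) = 3.28 mol.
Polytropic n=1.19: T₂ = T₁(V₁/V₂)^(n−1) = 628×(0.239)^0.19 = 479 K; P₂ = P₁(V₁/V₂)^n = 103 kPa.
For an ideal gas ΔU = nCvΔT with Cv = R/(γ−1) = 32.0 J/(mol·K).
ΔU = 3.28×32.0×(479−628) = -15700 J.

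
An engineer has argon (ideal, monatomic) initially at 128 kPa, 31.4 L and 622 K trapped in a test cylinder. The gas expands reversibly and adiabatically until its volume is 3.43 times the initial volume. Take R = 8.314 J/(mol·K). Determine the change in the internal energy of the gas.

-3380 J

n = P₁V₁/(RT₁) = 128×31.4/(8.314×622) = 0.777 mol.
Adiabatic: TV^(γ−1) = const ⇒ T₂ = 622×(0.292)^0.667 = 273 K; PV^γ = const ⇒ P₂ = 16.4 kPa.
For an ideal gas ΔU = nCvΔT with Cv = (3/2)R = 12.5 J/(mol·K).
ΔU = 0.777×12.5×(273−622) = -3380 J.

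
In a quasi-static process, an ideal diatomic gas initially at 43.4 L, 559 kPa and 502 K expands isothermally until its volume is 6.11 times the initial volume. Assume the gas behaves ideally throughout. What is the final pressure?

91.5 kPa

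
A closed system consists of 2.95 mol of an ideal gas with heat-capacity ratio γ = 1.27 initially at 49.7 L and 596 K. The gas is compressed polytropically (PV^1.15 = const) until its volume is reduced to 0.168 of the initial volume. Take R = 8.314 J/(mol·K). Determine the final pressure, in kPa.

P₁ = nRT₁/V₁ = 2.95×8.314×596/49.7 = 294 kPa.
Polytropic n=1.15: T₂ = T₁(V₁/V₂)^(n−1) = 596×(5.95)^0.15 = 779 K; P₂ = P₁(V₁/V₂)^n = 2290 kPa.

2290 kPa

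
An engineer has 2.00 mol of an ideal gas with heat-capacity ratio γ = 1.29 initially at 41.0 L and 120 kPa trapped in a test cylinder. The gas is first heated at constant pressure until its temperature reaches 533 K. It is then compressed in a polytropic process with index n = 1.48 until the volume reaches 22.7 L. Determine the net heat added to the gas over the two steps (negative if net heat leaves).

T₁ = P₁V₁/(nR) = 120×41.0/(2.00×8.314) = 296 K.
Step 1 — Isobaric: P stays 120 kPa; V/T = const ⇒ T₂ = 533 K, V₂ = 73.9 L.
W = PΔV = 120×(73.9−41.0) kPa·L = 3940 J.
ΔU = nCvΔT = 2.00×28.7×(533−296) = 13600 J.
Q = ΔU + W = nCpΔT = 17500 J.
State after step 1: P = 120 kPa, V = 73.9 L, T = 533 K.
Step 2 — Polytropic n=1.48: T₂ = T₁(V₁/V₂)^(n−1) = 533×(3.25)^0.48 = 939 K; P₂ = P₁(V₁/V₂)^n = 688 kPa.
W = (P₁V₁−P₂V₂)/(n−1) = (120×73.9−688×22.7)/0.48 = -14100 J.
ΔU = nCvΔT = 2.00×28.7×(939−533) = 23300 J.
Q = ΔU + W = 9210 J.
Net over both steps: W = -10100 J, Q = 26800 J, ΔU = 36900 J.

26800 J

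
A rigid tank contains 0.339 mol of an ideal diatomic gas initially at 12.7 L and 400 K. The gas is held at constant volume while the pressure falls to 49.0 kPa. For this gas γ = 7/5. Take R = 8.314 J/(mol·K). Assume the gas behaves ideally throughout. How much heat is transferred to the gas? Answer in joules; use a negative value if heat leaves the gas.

-1260 J

P₁ = nRT₁/V₁ = 0.339×8.314×400/12.7 = 88.8 kPa.
Isochoric: V stays 12.7 L; P/T = const ⇒ T₂ = 221 K, P₂ = 49.0 kPa.
W = 0 (no volume change).
ΔU = nCvΔT = 0.339×20.8×(221−400) = -1260 J.
Q = ΔU = -1260 J.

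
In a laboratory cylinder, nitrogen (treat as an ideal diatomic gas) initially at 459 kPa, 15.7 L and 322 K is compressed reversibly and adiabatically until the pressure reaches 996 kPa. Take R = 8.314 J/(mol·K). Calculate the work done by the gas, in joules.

-4460 J

n = P₁V₁/(RT₁) = 459×15.7/(8.314×322) = 2.69 mol.
Adiabatic: T₂/T₁ = (P₂/P₁)^((γ−1)/γ) ⇒ T₂ = 322×(2.17)^0.286 = 402 K; V₂ = 9.03 L.
ΔU = nCvΔT = 2.69×20.8×(402−322) = 4460 J.
Q = 0 for an adiabatic process, so W = −ΔU = -4460 J.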